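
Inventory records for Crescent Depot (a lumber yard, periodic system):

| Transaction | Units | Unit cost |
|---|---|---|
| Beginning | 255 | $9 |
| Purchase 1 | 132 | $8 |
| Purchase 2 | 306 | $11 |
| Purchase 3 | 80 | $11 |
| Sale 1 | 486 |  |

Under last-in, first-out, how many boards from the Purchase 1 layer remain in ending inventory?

32

Sale 1 (486) [LIFO — newest first]: 80 @ $11 + 306 @ $11 + 100 @ $8 = $5,046
Ending inventory: 255 @ $9 + 32 @ $8 = $2,551
Check: goods available $7,597 = COGS $5,046 + ending $2,551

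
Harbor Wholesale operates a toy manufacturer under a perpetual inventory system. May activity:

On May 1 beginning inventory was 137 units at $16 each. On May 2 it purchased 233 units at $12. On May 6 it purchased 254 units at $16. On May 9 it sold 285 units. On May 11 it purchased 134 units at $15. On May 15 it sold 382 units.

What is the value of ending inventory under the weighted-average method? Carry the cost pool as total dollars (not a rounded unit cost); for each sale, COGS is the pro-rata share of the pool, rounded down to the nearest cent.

Ending inventory = $1,332.81

After May 1: 137 on hand, pool $2,192.00 (≈ $16.0000 each)
After May 2: 370 on hand, pool $4,988.00 (≈ $13.4811 each)
After May 6: 624 on hand, pool $9,052.00 (≈ $14.5064 each)
May 9, sell 285: 285/624 × $9,052.00 → $4,134.32
After May 11: 473 on hand, pool $6,927.68 (≈ $14.6463 each)
May 15, sell 382: 382/473 × $6,927.68 → $5,594.87
Total COGS = $4,134.32 + $5,594.87 = $9,729.19
Ending inventory (cost pool remaining) = $1,332.81
Check: goods available $11,062.00 = COGS $9,729.19 + ending $1,332.81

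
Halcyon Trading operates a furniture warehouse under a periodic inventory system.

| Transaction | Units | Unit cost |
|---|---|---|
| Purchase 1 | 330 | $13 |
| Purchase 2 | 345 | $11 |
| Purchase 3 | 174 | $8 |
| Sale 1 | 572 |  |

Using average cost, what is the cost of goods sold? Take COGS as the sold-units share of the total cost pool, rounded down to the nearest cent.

Sale 1, sell 572: 572/849 × $9,477.00 → $6,384.97
Ending inventory (cost pool remaining) = $3,092.03

COGS = $6,384.97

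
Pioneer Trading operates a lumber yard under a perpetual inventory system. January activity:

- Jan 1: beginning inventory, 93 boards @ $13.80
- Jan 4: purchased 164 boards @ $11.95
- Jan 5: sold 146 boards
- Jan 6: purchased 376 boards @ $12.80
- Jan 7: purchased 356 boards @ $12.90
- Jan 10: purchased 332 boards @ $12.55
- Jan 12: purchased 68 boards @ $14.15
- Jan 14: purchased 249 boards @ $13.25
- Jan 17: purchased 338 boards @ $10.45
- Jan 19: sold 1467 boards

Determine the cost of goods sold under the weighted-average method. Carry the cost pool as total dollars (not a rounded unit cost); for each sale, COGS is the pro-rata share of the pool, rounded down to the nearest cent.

COGS = $20,092.64

After Jan 1: 93 on hand, pool $1,283.40 (≈ $13.8000 each)
After Jan 4: 257 on hand, pool $3,243.20 (≈ $12.6195 each)
Jan 5, sell 146: 146/257 × $3,243.20 → $1,842.44
After Jan 6: 487 on hand, pool $6,213.56 (≈ $12.7589 each)
After Jan 7: 843 on hand, pool $10,805.96 (≈ $12.8185 each)
After Jan 10: 1175 on hand, pool $14,972.56 (≈ $12.7426 each)
After Jan 12: 1243 on hand, pool $15,934.76 (≈ $12.8196 each)
After Jan 14: 1492 on hand, pool $19,234.01 (≈ $12.8914 each)
After Jan 17: 1830 on hand, pool $22,766.11 (≈ $12.4405 each)
Jan 19, sell 1467: 1467/1830 × $22,766.11 → $18,250.20
Total COGS = $1,842.44 + $18,250.20 = $20,092.64
Ending inventory (cost pool remaining) = $4,515.91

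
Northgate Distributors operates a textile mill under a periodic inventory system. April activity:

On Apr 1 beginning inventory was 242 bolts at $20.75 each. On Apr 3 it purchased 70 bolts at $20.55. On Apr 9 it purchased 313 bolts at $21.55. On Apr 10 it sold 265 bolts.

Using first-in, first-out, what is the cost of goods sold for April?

Apr 10, 265 sold [FIFO — oldest first]: 242 @ $20.75 + 23 @ $20.55 = $5,494.15
Ending inventory: 47 @ $20.55 + 313 @ $21.55 = $7,711.00
Check: goods available $13,205.15 = COGS $5,494.15 + ending $7,711.00

COGS = $5,494.15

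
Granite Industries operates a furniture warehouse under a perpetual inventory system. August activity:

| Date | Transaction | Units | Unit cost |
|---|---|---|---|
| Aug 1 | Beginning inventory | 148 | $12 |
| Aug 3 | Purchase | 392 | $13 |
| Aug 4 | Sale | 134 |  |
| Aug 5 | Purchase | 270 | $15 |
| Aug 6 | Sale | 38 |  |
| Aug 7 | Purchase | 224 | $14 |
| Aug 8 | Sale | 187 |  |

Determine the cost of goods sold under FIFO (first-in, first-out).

COGS = $4,519

Aug 4, 134 sold [FIFO — oldest first]: 134 @ $12 = $1,608
Aug 6, 38 sold [FIFO — oldest first]: 14 @ $12 + 24 @ $13 = $480
Aug 8, 187 sold [FIFO — oldest first]: 187 @ $13 = $2,431
Total COGS = $1,608 + $480 + $2,431 = $4,519
Ending inventory: 181 @ $13 + 270 @ $15 + 224 @ $14 = $9,539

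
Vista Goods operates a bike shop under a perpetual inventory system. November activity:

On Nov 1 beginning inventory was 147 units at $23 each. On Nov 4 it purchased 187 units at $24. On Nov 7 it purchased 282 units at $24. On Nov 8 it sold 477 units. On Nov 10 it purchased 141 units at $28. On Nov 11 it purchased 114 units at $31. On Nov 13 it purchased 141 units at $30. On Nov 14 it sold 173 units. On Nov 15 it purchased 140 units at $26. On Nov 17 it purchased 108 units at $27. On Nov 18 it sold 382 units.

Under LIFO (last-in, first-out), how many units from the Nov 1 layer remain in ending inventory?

139

Nov 8, 477 sold [LIFO — newest first]: 282 @ $24 + 187 @ $24 + 8 @ $23 = $11,440
Nov 14, 173 sold [LIFO — newest first]: 141 @ $30 + 32 @ $31 = $5,222
Nov 18, 382 sold [LIFO — newest first]: 108 @ $27 + 140 @ $26 + 82 @ $31 + 52 @ $28 = $10,554
Total COGS = $11,440 + $5,222 + $10,554 = $27,216
Ending inventory: 139 @ $23 + 89 @ $28 = $5,689
Check: goods available $32,905 = COGS $27,216 + ending $5,689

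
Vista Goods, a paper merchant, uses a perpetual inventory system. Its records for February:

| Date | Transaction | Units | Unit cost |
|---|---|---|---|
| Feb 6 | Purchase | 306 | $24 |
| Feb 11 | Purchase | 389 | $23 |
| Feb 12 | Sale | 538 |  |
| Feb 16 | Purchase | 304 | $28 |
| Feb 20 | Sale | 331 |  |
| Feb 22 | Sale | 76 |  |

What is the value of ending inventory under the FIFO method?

Ending inventory = $1,512

Feb 12, 538 sold [FIFO — oldest first]: 306 @ $24 + 232 @ $23 = $12,680
Feb 20, 331 sold [FIFO — oldest first]: 157 @ $23 + 174 @ $28 = $8,483
Feb 22, 76 sold [FIFO — oldest first]: 76 @ $28 = $2,128
Total COGS = $12,680 + $8,483 + $2,128 = $23,291
Ending inventory: 54 @ $28 = $1,512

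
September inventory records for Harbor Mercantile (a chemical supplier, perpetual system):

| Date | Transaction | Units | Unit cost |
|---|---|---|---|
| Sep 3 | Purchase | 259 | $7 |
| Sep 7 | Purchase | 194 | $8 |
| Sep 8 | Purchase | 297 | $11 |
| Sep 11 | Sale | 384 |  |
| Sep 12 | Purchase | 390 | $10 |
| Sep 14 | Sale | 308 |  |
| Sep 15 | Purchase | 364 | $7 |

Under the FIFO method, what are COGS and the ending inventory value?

COGS = $5,994; ending inventory = $7,086

Sep 11, 384 sold [FIFO — oldest first]: 259 @ $7 + 125 @ $8 = $2,813
Sep 14, 308 sold [FIFO — oldest first]: 69 @ $8 + 239 @ $11 = $3,181
Total COGS = $2,813 + $3,181 = $5,994
Ending inventory: 58 @ $11 + 390 @ $10 + 364 @ $7 = $7,086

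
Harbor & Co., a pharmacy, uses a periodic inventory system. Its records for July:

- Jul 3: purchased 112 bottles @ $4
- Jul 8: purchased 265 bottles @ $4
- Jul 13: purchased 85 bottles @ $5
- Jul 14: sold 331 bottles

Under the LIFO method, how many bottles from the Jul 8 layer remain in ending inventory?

19

Jul 14, 331 sold [LIFO — newest first]: 85 @ $5 + 246 @ $4 = $1,409
Ending inventory: 112 @ $4 + 19 @ $4 = $524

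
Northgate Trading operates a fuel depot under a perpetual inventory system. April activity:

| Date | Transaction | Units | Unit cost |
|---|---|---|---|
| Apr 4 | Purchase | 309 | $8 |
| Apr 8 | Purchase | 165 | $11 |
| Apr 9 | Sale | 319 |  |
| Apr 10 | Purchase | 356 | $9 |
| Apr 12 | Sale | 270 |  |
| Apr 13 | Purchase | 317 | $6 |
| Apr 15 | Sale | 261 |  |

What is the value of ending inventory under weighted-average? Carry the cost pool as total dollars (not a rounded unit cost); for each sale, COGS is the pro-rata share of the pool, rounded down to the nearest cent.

After Apr 4: 309 on hand, pool $2,472.00 (≈ $8.0000 each)
After Apr 8: 474 on hand, pool $4,287.00 (≈ $9.0443 each)
Apr 9, sell 319: 319/474 × $4,287.00 → $2,885.13
After Apr 10: 511 on hand, pool $4,605.87 (≈ $9.0134 each)
Apr 12, sell 270: 270/511 × $4,605.87 → $2,433.62
After Apr 13: 558 on hand, pool $4,074.25 (≈ $7.3015 each)
Apr 15, sell 261: 261/558 × $4,074.25 → $1,905.69
Total COGS = $2,885.13 + $2,433.62 + $1,905.69 = $7,224.44
Ending inventory (cost pool remaining) = $2,168.56
Check: goods available $9,393.00 = COGS $7,224.44 + ending $2,168.56

Ending inventory = $2,168.56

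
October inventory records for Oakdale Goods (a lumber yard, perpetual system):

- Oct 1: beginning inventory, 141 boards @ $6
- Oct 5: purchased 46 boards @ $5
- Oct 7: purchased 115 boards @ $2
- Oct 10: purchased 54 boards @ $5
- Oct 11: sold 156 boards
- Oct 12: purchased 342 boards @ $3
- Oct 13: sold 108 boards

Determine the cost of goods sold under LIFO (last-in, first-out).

COGS = $798

Oct 11, 156 sold [LIFO — newest first]: 54 @ $5 + 102 @ $2 = $474
Oct 13, 108 sold [LIFO — newest first]: 108 @ $3 = $324
Total COGS = $474 + $324 = $798
Ending inventory: 141 @ $6 + 46 @ $5 + 13 @ $2 + 234 @ $3 = $1,804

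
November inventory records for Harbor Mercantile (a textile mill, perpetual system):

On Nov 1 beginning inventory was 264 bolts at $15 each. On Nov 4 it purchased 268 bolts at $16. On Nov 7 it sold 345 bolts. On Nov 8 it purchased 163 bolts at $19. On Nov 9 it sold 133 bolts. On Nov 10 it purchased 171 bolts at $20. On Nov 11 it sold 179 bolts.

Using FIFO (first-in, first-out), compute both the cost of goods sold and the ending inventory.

Nov 7, 345 sold [FIFO — oldest first]: 264 @ $15 + 81 @ $16 = $5,256
Nov 9, 133 sold [FIFO — oldest first]: 133 @ $16 = $2,128
Nov 11, 179 sold [FIFO — oldest first]: 54 @ $16 + 125 @ $19 = $3,239
Total COGS = $5,256 + $2,128 + $3,239 = $10,623
Ending inventory: 38 @ $19 + 171 @ $20 = $4,142

COGS = $10,623; ending inventory = $4,142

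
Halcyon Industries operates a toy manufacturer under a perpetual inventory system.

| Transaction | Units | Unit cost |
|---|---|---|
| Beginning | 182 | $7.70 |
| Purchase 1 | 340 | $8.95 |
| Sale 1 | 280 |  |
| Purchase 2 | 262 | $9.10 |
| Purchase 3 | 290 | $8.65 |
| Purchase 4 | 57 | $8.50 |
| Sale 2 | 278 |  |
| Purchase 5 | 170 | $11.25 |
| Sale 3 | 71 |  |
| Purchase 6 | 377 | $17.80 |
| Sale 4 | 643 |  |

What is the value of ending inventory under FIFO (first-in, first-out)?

Sale 1 (280) [FIFO — oldest first]: 182 @ $7.70 + 98 @ $8.95 = $2,278.50
Sale 2 (278) [FIFO — oldest first]: 242 @ $8.95 + 36 @ $9.10 = $2,493.50
Sale 3 (71) [FIFO — oldest first]: 71 @ $9.10 = $646.10
Sale 4 (643) [FIFO — oldest first]: 155 @ $9.10 + 290 @ $8.65 + 57 @ $8.50 + 141 @ $11.25 = $5,989.75
Total COGS = $2,278.50 + $2,493.50 + $646.10 + $5,989.75 = $11,407.85
Ending inventory: 29 @ $11.25 + 377 @ $17.80 = $7,036.85
Check: goods available $18,444.70 = COGS $11,407.85 + ending $7,036.85

Ending inventory = $7,036.85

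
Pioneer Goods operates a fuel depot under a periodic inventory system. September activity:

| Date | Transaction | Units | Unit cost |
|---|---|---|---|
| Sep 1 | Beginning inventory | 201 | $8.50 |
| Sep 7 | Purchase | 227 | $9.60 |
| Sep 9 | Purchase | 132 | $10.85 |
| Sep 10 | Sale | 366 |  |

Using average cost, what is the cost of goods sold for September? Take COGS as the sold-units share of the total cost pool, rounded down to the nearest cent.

Sep 10, sell 366: 366/560 × $5,319.90 → $3,476.93
Ending inventory (cost pool remaining) = $1,842.97

COGS = $3,476.93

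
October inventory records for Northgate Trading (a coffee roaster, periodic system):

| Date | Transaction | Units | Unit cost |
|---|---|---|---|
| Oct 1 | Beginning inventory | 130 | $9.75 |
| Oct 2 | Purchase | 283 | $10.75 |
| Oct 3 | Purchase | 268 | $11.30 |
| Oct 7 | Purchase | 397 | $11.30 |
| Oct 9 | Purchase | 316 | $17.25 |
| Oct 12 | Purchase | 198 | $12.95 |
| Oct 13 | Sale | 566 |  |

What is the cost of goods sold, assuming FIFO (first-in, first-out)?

Oct 13, 566 sold [FIFO — oldest first]: 130 @ $9.75 + 283 @ $10.75 + 153 @ $11.30 = $6,038.65
Ending inventory: 115 @ $11.30 + 397 @ $11.30 + 316 @ $17.25 + 198 @ $12.95 = $13,800.70
Check: goods available $19,839.35 = COGS $6,038.65 + ending $13,800.70

COGS = $6,038.65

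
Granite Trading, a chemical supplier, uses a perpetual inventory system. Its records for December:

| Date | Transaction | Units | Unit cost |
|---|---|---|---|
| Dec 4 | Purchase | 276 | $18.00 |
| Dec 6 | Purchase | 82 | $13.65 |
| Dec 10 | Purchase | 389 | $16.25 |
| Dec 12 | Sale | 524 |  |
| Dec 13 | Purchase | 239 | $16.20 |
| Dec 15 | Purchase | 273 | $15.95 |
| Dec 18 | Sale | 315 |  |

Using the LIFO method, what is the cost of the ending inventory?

Dec 12, 524 sold [LIFO — newest first]: 389 @ $16.25 + 82 @ $13.65 + 53 @ $18.00 = $8,394.55
Dec 18, 315 sold [LIFO — newest first]: 273 @ $15.95 + 42 @ $16.20 = $5,034.75
Total COGS = $8,394.55 + $5,034.75 = $13,429.30
Ending inventory: 223 @ $18.00 + 197 @ $16.20 = $7,205.40
Check: goods available $20,634.70 = COGS $13,429.30 + ending $7,205.40

Ending inventory = $7,205.40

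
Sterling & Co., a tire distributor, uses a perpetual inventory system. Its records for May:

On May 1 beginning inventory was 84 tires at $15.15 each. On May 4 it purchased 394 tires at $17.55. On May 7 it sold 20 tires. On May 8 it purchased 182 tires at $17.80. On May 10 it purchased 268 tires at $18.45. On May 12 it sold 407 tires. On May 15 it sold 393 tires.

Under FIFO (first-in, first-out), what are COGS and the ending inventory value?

May 7, 20 sold [FIFO — oldest first]: 20 @ $15.15 = $303.00
May 12, 407 sold [FIFO — oldest first]: 64 @ $15.15 + 343 @ $17.55 = $6,989.25
May 15, 393 sold [FIFO — oldest first]: 51 @ $17.55 + 182 @ $17.80 + 160 @ $18.45 = $7,086.65
Total COGS = $303.00 + $6,989.25 + $7,086.65 = $14,378.90
Ending inventory: 108 @ $18.45 = $1,992.60
Check: goods available $16,371.50 = COGS $14,378.90 + ending $1,992.60

COGS = $14,378.90; ending inventory = $1,992.60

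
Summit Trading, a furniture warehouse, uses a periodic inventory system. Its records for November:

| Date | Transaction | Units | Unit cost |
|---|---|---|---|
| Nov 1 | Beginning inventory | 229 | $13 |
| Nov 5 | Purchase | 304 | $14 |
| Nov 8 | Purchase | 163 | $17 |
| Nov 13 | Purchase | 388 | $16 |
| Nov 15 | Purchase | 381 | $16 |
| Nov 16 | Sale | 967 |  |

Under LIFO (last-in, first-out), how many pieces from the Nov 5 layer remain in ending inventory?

269

Nov 16, 967 sold [LIFO — newest first]: 381 @ $16 + 388 @ $16 + 163 @ $17 + 35 @ $14 = $15,565
Ending inventory: 229 @ $13 + 269 @ $14 = $6,743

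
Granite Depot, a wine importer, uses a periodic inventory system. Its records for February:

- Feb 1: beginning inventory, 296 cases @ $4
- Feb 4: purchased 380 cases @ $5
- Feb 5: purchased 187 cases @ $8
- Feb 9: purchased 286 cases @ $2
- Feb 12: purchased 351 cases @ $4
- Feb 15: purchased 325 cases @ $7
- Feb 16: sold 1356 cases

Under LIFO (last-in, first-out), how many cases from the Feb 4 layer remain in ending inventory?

Feb 16, 1356 sold [LIFO — newest first]: 325 @ $7 + 351 @ $4 + 286 @ $2 + 187 @ $8 + 207 @ $5 = $6,782
Ending inventory: 296 @ $4 + 173 @ $5 = $2,049
Check: goods available $8,831 = COGS $6,782 + ending $2,049

173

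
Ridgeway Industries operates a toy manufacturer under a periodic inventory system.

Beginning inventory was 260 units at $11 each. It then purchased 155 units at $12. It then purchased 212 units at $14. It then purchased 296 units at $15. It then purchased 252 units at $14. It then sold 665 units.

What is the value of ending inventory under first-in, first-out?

Sale 1 (665) [FIFO — oldest first]: 260 @ $11 + 155 @ $12 + 212 @ $14 + 38 @ $15 = $8,258
Ending inventory: 258 @ $15 + 252 @ $14 = $7,398

Ending inventory = $7,398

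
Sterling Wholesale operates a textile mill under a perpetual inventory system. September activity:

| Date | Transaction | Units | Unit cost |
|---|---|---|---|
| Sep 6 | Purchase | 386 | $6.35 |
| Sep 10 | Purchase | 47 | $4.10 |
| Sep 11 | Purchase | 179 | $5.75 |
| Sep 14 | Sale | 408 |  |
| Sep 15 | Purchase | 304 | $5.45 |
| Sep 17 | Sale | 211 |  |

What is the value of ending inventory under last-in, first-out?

Sep 14, 408 sold [LIFO — newest first]: 179 @ $5.75 + 47 @ $4.10 + 182 @ $6.35 = $2,377.65
Sep 17, 211 sold [LIFO — newest first]: 211 @ $5.45 = $1,149.95
Total COGS = $2,377.65 + $1,149.95 = $3,527.60
Ending inventory: 204 @ $6.35 + 93 @ $5.45 = $1,802.25

Ending inventory = $1,802.25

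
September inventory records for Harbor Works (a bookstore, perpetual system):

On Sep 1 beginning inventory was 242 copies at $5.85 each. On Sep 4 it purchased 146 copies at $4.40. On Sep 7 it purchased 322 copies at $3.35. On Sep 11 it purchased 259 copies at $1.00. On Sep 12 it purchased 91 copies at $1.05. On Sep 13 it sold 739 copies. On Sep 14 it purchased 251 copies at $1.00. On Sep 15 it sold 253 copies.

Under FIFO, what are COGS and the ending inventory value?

COGS = $3,419.95; ending inventory = $322.40

Sep 13, 739 sold [FIFO — oldest first]: 242 @ $5.85 + 146 @ $4.40 + 322 @ $3.35 + 29 @ $1.00 = $3,165.80
Sep 15, 253 sold [FIFO — oldest first]: 230 @ $1.00 + 23 @ $1.05 = $254.15
Total COGS = $3,165.80 + $254.15 = $3,419.95
Ending inventory: 68 @ $1.05 + 251 @ $1.00 = $322.40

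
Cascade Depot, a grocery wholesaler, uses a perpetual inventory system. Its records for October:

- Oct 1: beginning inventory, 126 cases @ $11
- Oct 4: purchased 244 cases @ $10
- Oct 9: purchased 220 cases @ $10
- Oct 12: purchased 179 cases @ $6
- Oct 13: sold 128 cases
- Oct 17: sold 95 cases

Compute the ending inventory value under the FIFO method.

Oct 13, 128 sold [FIFO — oldest first]: 126 @ $11 + 2 @ $10 = $1,406
Oct 17, 95 sold [FIFO — oldest first]: 95 @ $10 = $950
Total COGS = $1,406 + $950 = $2,356
Ending inventory: 147 @ $10 + 220 @ $10 + 179 @ $6 = $4,744
Check: goods available $7,100 = COGS $2,356 + ending $4,744

Ending inventory = $4,744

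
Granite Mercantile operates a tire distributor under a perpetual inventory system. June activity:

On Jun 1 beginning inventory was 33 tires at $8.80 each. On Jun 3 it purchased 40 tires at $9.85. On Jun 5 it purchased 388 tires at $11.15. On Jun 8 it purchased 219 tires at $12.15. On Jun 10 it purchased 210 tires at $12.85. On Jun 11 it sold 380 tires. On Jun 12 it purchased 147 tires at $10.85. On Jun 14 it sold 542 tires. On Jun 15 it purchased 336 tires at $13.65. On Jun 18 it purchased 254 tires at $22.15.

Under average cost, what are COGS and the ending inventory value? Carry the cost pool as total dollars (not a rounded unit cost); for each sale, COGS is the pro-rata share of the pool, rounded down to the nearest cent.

COGS = $10,645.58; ending inventory = $11,531.82

After Jun 1: 33 on hand, pool $290.40 (≈ $8.8000 each)
After Jun 3: 73 on hand, pool $684.40 (≈ $9.3753 each)
After Jun 5: 461 on hand, pool $5,010.60 (≈ $10.8690 each)
After Jun 8: 680 on hand, pool $7,671.45 (≈ $11.2815 each)
After Jun 10: 890 on hand, pool $10,369.95 (≈ $11.6516 each)
Jun 11, sell 380: 380/890 × $10,369.95 → $4,427.61
After Jun 12: 657 on hand, pool $7,537.29 (≈ $11.4723 each)
Jun 14, sell 542: 542/657 × $7,537.29 → $6,217.97
After Jun 15: 451 on hand, pool $5,905.72 (≈ $13.0947 each)
After Jun 18: 705 on hand, pool $11,531.82 (≈ $16.3572 each)
Total COGS = $4,427.61 + $6,217.97 = $10,645.58
Ending inventory (cost pool remaining) = $11,531.82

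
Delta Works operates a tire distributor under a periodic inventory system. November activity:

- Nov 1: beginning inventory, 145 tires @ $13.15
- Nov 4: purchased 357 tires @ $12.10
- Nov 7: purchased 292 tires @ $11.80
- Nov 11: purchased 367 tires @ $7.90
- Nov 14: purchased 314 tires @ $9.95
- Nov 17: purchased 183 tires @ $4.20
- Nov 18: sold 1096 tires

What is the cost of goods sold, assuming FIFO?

Nov 18, 1096 sold [FIFO — oldest first]: 145 @ $13.15 + 357 @ $12.10 + 292 @ $11.80 + 302 @ $7.90 = $12,057.85
Ending inventory: 65 @ $7.90 + 314 @ $9.95 + 183 @ $4.20 = $4,406.40

COGS = $12,057.85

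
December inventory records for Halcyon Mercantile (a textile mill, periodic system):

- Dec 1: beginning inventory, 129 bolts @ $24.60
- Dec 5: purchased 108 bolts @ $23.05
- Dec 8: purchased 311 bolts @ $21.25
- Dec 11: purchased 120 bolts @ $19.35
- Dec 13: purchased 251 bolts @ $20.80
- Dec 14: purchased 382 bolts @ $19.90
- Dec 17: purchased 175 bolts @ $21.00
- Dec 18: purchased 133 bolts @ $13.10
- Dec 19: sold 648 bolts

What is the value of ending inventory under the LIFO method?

Dec 19, 648 sold [LIFO — newest first]: 133 @ $13.10 + 175 @ $21.00 + 340 @ $19.90 = $12,183.30
Ending inventory: 129 @ $24.60 + 108 @ $23.05 + 311 @ $21.25 + 120 @ $19.35 + 251 @ $20.80 + 42 @ $19.90 = $20,650.15

Ending inventory = $20,650.15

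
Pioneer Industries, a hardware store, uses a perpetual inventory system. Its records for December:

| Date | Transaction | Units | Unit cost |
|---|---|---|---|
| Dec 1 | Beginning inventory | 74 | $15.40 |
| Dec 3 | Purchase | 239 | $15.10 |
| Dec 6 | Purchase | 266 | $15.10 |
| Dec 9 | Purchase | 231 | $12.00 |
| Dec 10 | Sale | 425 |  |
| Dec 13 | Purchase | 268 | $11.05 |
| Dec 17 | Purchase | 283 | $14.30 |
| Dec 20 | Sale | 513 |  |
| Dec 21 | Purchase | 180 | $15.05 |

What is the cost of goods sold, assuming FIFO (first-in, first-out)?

COGS = $12,951.50

Dec 10, 425 sold [FIFO — oldest first]: 74 @ $15.40 + 239 @ $15.10 + 112 @ $15.10 = $6,439.70
Dec 20, 513 sold [FIFO — oldest first]: 154 @ $15.10 + 231 @ $12.00 + 128 @ $11.05 = $6,511.80
Total COGS = $6,439.70 + $6,511.80 = $12,951.50
Ending inventory: 140 @ $11.05 + 283 @ $14.30 + 180 @ $15.05 = $8,302.90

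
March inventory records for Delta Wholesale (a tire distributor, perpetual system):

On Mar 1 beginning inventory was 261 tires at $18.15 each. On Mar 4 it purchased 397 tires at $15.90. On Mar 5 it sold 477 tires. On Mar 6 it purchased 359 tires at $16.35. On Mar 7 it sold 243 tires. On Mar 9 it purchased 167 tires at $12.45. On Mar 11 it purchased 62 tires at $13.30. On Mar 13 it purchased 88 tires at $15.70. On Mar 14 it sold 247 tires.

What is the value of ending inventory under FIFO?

Ending inventory = $5,102.85

Mar 5, 477 sold [FIFO — oldest first]: 261 @ $18.15 + 216 @ $15.90 = $8,171.55
Mar 7, 243 sold [FIFO — oldest first]: 181 @ $15.90 + 62 @ $16.35 = $3,891.60
Mar 14, 247 sold [FIFO — oldest first]: 247 @ $16.35 = $4,038.45
Total COGS = $8,171.55 + $3,891.60 + $4,038.45 = $16,101.60
Ending inventory: 50 @ $16.35 + 167 @ $12.45 + 62 @ $13.30 + 88 @ $15.70 = $5,102.85
Check: goods available $21,204.45 = COGS $16,101.60 + ending $5,102.85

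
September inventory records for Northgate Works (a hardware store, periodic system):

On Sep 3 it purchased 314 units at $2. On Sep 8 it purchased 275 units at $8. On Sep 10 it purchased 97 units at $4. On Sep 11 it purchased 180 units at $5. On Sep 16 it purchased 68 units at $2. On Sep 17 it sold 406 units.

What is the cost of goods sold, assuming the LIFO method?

COGS = $1,912

Sep 17, 406 sold [LIFO — newest first]: 68 @ $2 + 180 @ $5 + 97 @ $4 + 61 @ $8 = $1,912
Ending inventory: 314 @ $2 + 214 @ $8 = $2,340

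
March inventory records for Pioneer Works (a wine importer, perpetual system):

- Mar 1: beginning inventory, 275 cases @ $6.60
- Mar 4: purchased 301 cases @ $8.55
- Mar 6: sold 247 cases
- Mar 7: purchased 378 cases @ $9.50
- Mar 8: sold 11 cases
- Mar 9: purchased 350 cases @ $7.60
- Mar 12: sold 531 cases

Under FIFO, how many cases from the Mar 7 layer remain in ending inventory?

165

Mar 6, 247 sold [FIFO — oldest first]: 247 @ $6.60 = $1,630.20
Mar 8, 11 sold [FIFO — oldest first]: 11 @ $6.60 = $72.60
Mar 12, 531 sold [FIFO — oldest first]: 17 @ $6.60 + 301 @ $8.55 + 213 @ $9.50 = $4,709.25
Total COGS = $1,630.20 + $72.60 + $4,709.25 = $6,412.05
Ending inventory: 165 @ $9.50 + 350 @ $7.60 = $4,227.50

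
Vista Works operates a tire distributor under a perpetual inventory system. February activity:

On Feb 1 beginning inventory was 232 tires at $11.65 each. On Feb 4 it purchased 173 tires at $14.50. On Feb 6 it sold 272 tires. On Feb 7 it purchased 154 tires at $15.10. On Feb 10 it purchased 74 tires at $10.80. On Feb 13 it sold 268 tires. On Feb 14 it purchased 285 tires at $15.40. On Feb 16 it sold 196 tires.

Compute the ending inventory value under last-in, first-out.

Ending inventory = $2,454.05

Feb 6, 272 sold [LIFO — newest first]: 173 @ $14.50 + 99 @ $11.65 = $3,661.85
Feb 13, 268 sold [LIFO — newest first]: 74 @ $10.80 + 154 @ $15.10 + 40 @ $11.65 = $3,590.60
Feb 16, 196 sold [LIFO — newest first]: 196 @ $15.40 = $3,018.40
Total COGS = $3,661.85 + $3,590.60 + $3,018.40 = $10,270.85
Ending inventory: 93 @ $11.65 + 89 @ $15.40 = $2,454.05
Check: goods available $12,724.90 = COGS $10,270.85 + ending $2,454.05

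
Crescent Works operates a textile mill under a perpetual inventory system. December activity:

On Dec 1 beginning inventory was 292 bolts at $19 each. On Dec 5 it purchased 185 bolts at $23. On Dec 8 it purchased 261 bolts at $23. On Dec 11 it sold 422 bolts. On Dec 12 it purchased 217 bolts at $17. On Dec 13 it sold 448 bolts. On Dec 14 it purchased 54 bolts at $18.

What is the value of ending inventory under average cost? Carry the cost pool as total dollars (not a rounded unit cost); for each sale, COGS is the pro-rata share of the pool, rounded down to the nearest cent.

Ending inventory = $2,639.61

After Dec 1: 292 on hand, pool $5,548.00 (≈ $19.0000 each)
After Dec 5: 477 on hand, pool $9,803.00 (≈ $20.5514 each)
After Dec 8: 738 on hand, pool $15,806.00 (≈ $21.4173 each)
Dec 11, sell 422: 422/738 × $15,806.00 → $9,038.11
After Dec 12: 533 on hand, pool $10,456.89 (≈ $19.6189 each)
Dec 13, sell 448: 448/533 × $10,456.89 → $8,789.28
After Dec 14: 139 on hand, pool $2,639.61 (≈ $18.9900 each)
Total COGS = $9,038.11 + $8,789.28 = $17,827.39
Ending inventory (cost pool remaining) = $2,639.61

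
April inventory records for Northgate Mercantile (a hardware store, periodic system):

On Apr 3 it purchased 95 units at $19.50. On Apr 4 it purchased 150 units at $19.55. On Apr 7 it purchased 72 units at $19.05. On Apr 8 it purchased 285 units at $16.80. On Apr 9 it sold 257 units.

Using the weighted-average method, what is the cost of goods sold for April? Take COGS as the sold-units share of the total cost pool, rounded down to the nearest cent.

COGS = $4,672.36

Apr 9, sell 257: 257/602 × $10,944.60 → $4,672.36
Ending inventory (cost pool remaining) = $6,272.24
Check: goods available $10,944.60 = COGS $4,672.36 + ending $6,272.24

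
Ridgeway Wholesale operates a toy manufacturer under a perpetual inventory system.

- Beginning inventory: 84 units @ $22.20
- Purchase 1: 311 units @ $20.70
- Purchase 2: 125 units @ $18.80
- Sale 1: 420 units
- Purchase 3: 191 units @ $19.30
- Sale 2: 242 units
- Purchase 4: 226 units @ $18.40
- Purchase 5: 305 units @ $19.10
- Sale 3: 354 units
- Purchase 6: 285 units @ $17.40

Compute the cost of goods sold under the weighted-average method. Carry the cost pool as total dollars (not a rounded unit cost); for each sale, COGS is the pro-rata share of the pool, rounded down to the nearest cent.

COGS = $20,056.14

After Beginning: 84 on hand, pool $1,864.80 (≈ $22.2000 each)
After Purchase 1: 395 on hand, pool $8,302.50 (≈ $21.0190 each)
After Purchase 2: 520 on hand, pool $10,652.50 (≈ $20.4856 each)
Sale 1, sell 420: 420/520 × $10,652.50 → $8,603.94
After Purchase 3: 291 on hand, pool $5,734.86 (≈ $19.7074 each)
Sale 2, sell 242: 242/291 × $5,734.86 → $4,769.19
After Purchase 4: 275 on hand, pool $5,124.07 (≈ $18.6330 each)
After Purchase 5: 580 on hand, pool $10,949.57 (≈ $18.8786 each)
Sale 3, sell 354: 354/580 × $10,949.57 → $6,683.01
After Purchase 6: 511 on hand, pool $9,225.56 (≈ $18.0539 each)
Total COGS = $8,603.94 + $4,769.19 + $6,683.01 = $20,056.14
Ending inventory (cost pool remaining) = $9,225.56
Check: goods available $29,281.70 = COGS $20,056.14 + ending $9,225.56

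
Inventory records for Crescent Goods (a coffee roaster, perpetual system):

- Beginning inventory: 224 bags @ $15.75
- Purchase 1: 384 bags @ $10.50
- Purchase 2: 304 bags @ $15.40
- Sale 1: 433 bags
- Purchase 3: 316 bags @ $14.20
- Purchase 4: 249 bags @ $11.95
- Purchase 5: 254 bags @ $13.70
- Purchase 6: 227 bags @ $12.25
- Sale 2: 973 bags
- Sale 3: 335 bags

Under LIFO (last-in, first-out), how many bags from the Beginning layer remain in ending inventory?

217

Sale 1 (433) [LIFO — newest first]: 304 @ $15.40 + 129 @ $10.50 = $6,036.10
Sale 2 (973) [LIFO — newest first]: 227 @ $12.25 + 254 @ $13.70 + 249 @ $11.95 + 243 @ $14.20 = $12,686.70
Sale 3 (335) [LIFO — newest first]: 73 @ $14.20 + 255 @ $10.50 + 7 @ $15.75 = $3,824.35
Total COGS = $6,036.10 + $12,686.70 + $3,824.35 = $22,547.15
Ending inventory: 217 @ $15.75 = $3,417.75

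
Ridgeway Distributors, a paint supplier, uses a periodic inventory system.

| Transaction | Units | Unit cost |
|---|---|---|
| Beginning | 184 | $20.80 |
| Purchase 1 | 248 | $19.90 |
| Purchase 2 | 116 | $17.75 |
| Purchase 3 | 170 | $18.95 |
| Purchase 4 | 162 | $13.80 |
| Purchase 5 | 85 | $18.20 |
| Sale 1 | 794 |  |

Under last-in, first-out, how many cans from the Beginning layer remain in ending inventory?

Sale 1 (794) [LIFO — newest first]: 85 @ $18.20 + 162 @ $13.80 + 170 @ $18.95 + 116 @ $17.75 + 248 @ $19.90 + 13 @ $20.80 = $14,268.70
Ending inventory: 171 @ $20.80 = $3,556.80

171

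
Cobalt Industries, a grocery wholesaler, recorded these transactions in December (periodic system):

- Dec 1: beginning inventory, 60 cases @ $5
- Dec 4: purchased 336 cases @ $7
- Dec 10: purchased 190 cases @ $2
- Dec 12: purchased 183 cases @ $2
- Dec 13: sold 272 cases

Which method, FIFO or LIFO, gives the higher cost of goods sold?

FIFO COGS: 60 @ $5 + 212 @ $7 = $1,784
LIFO COGS: 183 @ $2 + 89 @ $2 = $544

FIFO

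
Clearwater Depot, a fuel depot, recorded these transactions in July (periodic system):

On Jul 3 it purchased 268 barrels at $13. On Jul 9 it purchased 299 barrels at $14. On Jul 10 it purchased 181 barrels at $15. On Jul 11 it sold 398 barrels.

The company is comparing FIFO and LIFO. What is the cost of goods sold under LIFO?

FIFO COGS: 268 @ $13 + 130 @ $14 = $5,304
LIFO COGS: 181 @ $15 + 217 @ $14 = $5,753

COGS = $5,753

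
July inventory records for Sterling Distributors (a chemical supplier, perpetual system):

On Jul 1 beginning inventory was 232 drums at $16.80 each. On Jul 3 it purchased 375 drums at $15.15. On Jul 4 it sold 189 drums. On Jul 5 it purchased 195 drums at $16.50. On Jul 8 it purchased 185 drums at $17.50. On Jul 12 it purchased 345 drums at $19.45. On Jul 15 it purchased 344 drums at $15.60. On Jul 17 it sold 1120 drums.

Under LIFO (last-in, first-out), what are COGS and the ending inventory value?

COGS = $22,167.65; ending inventory = $5,942.85

Jul 4, 189 sold [LIFO — newest first]: 189 @ $15.15 = $2,863.35
Jul 17, 1120 sold [LIFO — newest first]: 344 @ $15.60 + 345 @ $19.45 + 185 @ $17.50 + 195 @ $16.50 + 51 @ $15.15 = $19,304.30
Total COGS = $2,863.35 + $19,304.30 = $22,167.65
Ending inventory: 232 @ $16.80 + 135 @ $15.15 = $5,942.85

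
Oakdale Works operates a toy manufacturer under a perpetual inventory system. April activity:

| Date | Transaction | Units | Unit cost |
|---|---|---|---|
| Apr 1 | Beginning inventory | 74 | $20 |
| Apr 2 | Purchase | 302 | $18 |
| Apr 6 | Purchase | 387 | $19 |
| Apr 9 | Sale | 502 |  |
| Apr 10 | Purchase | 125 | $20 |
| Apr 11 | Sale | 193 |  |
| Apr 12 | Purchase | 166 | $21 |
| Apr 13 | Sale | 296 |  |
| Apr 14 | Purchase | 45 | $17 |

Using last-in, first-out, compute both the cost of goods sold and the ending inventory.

COGS = $18,995; ending inventory = $2,025

Apr 9, 502 sold [LIFO — newest first]: 387 @ $19 + 115 @ $18 = $9,423
Apr 11, 193 sold [LIFO — newest first]: 125 @ $20 + 68 @ $18 = $3,724
Apr 13, 296 sold [LIFO — newest first]: 166 @ $21 + 119 @ $18 + 11 @ $20 = $5,848
Total COGS = $9,423 + $3,724 + $5,848 = $18,995
Ending inventory: 63 @ $20 + 45 @ $17 = $2,025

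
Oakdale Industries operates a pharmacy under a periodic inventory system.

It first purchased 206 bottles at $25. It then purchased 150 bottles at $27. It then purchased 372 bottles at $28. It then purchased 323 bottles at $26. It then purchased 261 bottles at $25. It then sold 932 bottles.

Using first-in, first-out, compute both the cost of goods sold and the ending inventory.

COGS = $24,920; ending inventory = $9,619

Sale 1 (932) [FIFO — oldest first]: 206 @ $25 + 150 @ $27 + 372 @ $28 + 204 @ $26 = $24,920
Ending inventory: 119 @ $26 + 261 @ $25 = $9,619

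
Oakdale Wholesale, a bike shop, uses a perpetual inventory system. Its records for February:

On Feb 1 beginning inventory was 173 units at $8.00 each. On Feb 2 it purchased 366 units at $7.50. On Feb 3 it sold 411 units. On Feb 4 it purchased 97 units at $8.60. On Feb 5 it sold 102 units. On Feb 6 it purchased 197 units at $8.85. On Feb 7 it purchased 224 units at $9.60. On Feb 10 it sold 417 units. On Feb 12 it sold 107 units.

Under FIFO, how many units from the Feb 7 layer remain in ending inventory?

Feb 3, 411 sold [FIFO — oldest first]: 173 @ $8.00 + 238 @ $7.50 = $3,169.00
Feb 5, 102 sold [FIFO — oldest first]: 102 @ $7.50 = $765.00
Feb 10, 417 sold [FIFO — oldest first]: 26 @ $7.50 + 97 @ $8.60 + 197 @ $8.85 + 97 @ $9.60 = $3,703.85
Feb 12, 107 sold [FIFO — oldest first]: 107 @ $9.60 = $1,027.20
Total COGS = $3,169.00 + $765.00 + $3,703.85 + $1,027.20 = $8,665.05
Ending inventory: 20 @ $9.60 = $192.00
Check: goods available $8,857.05 = COGS $8,665.05 + ending $192.00

20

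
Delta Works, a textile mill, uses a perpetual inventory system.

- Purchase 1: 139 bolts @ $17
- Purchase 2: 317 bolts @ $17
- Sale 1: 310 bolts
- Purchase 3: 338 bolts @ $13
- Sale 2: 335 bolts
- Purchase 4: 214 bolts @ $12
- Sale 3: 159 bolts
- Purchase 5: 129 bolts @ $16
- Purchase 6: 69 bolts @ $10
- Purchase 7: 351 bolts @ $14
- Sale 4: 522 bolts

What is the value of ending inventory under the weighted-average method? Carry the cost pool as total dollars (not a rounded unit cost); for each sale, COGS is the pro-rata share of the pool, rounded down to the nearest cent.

Ending inventory = $3,160.01

After Purchase 1: 139 on hand, pool $2,363.00 (≈ $17.0000 each)
After Purchase 2: 456 on hand, pool $7,752.00 (≈ $17.0000 each)
Sale 1, sell 310: 310/456 × $7,752.00 → $5,270.00
After Purchase 3: 484 on hand, pool $6,876.00 (≈ $14.2066 each)
Sale 2, sell 335: 335/484 × $6,876.00 → $4,759.21
After Purchase 4: 363 on hand, pool $4,684.79 (≈ $12.9058 each)
Sale 3, sell 159: 159/363 × $4,684.79 → $2,052.01
After Purchase 5: 333 on hand, pool $4,696.78 (≈ $14.1044 each)
After Purchase 6: 402 on hand, pool $5,386.78 (≈ $13.4000 each)
After Purchase 7: 753 on hand, pool $10,300.78 (≈ $13.6797 each)
Sale 4, sell 522: 522/753 × $10,300.78 → $7,140.77
Total COGS = $5,270.00 + $4,759.21 + $2,052.01 + $7,140.77 = $19,221.99
Ending inventory (cost pool remaining) = $3,160.01
Check: goods available $22,382.00 = COGS $19,221.99 + ending $3,160.01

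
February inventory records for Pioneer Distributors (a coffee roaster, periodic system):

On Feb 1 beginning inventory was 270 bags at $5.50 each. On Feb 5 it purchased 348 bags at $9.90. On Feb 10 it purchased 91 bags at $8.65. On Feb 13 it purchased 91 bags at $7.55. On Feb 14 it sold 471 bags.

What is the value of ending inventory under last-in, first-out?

Ending inventory = $2,069.10

Feb 14, 471 sold [LIFO — newest first]: 91 @ $7.55 + 91 @ $8.65 + 289 @ $9.90 = $4,335.30
Ending inventory: 270 @ $5.50 + 59 @ $9.90 = $2,069.10
Check: goods available $6,404.40 = COGS $4,335.30 + ending $2,069.10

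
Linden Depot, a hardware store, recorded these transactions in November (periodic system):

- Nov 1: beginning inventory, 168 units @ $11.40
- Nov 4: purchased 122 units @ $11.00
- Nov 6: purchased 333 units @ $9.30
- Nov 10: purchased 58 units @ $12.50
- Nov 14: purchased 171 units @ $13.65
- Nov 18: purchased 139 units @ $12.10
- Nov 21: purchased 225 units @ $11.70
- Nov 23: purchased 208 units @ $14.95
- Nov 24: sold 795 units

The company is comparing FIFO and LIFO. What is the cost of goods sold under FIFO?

FIFO COGS: 168 @ $11.40 + 122 @ $11.00 + 333 @ $9.30 + 58 @ $12.50 + 114 @ $13.65 = $8,635.20
LIFO COGS: 208 @ $14.95 + 225 @ $11.70 + 139 @ $12.10 + 171 @ $13.65 + 52 @ $12.50 = $10,408.15

COGS = $8,635.20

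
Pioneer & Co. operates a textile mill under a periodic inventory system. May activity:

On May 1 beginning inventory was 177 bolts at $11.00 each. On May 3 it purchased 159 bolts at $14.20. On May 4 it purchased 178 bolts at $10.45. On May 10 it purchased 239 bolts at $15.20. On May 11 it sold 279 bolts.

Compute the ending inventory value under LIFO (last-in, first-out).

Ending inventory = $5,646.90

May 11, 279 sold [LIFO — newest first]: 239 @ $15.20 + 40 @ $10.45 = $4,050.80
Ending inventory: 177 @ $11.00 + 159 @ $14.20 + 138 @ $10.45 = $5,646.90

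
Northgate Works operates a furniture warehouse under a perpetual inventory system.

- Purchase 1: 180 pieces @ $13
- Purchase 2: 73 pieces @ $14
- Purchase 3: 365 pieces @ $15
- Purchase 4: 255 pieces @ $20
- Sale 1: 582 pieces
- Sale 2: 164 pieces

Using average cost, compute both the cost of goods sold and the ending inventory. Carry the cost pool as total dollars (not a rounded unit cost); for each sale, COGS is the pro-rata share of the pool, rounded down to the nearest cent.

COGS = $11,909.50; ending inventory = $2,027.50

After Purchase 1: 180 on hand, pool $2,340.00 (≈ $13.0000 each)
After Purchase 2: 253 on hand, pool $3,362.00 (≈ $13.2885 each)
After Purchase 3: 618 on hand, pool $8,837.00 (≈ $14.2994 each)
After Purchase 4: 873 on hand, pool $13,937.00 (≈ $15.9645 each)
Sale 1, sell 582: 582/873 × $13,937.00 → $9,291.33
Sale 2, sell 164: 164/291 × $4,645.67 → $2,618.17
Total COGS = $9,291.33 + $2,618.17 = $11,909.50
Ending inventory (cost pool remaining) = $2,027.50
Check: goods available $13,937.00 = COGS $11,909.50 + ending $2,027.50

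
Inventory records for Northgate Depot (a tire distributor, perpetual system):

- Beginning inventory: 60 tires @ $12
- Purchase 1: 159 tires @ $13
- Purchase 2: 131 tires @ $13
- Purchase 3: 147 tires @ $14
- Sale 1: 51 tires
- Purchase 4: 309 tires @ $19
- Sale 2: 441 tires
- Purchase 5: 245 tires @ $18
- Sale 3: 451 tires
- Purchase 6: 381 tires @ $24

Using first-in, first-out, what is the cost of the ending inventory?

Sale 1 (51) [FIFO — oldest first]: 51 @ $12 = $612
Sale 2 (441) [FIFO — oldest first]: 9 @ $12 + 159 @ $13 + 131 @ $13 + 142 @ $14 = $5,866
Sale 3 (451) [FIFO — oldest first]: 5 @ $14 + 309 @ $19 + 137 @ $18 = $8,407
Total COGS = $612 + $5,866 + $8,407 = $14,885
Ending inventory: 108 @ $18 + 381 @ $24 = $11,088

Ending inventory = $11,088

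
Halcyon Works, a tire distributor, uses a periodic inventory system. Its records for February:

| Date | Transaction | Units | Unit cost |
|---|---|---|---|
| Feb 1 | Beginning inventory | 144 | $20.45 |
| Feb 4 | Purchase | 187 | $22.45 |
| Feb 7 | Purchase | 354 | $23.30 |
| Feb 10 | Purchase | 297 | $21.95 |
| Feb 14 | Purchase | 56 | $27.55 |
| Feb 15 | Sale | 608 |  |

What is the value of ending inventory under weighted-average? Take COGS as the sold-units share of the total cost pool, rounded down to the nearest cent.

Feb 15, sell 608: 608/1038 × $23,453.10 → $13,737.46
Ending inventory (cost pool remaining) = $9,715.64
Check: goods available $23,453.10 = COGS $13,737.46 + ending $9,715.64

Ending inventory = $9,715.64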